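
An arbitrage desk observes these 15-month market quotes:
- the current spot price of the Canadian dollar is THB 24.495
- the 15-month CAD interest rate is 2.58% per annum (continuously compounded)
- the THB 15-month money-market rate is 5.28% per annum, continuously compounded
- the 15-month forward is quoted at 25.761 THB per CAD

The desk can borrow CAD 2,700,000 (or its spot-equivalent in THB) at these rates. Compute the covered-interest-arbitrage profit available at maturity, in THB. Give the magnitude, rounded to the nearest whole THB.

THB 1,185,625

T = 15/12 years.
Route A — deposit CAD, sell forward: 2,700,000 × 1.032775667 × 25.761 = THB 71,834,401.69.
Route B — convert at spot, deposit THB: 2,700,000 × 24.495 × 1.0682267172 = THB 70,648,776.28.
The quoted forward overvalues CAD, so borrow THB, buy CAD at spot, deposit the CAD at 2.58%, and sell the proceeds forward at 25.761.
The gap between the two covered legs is THB 1,185,625.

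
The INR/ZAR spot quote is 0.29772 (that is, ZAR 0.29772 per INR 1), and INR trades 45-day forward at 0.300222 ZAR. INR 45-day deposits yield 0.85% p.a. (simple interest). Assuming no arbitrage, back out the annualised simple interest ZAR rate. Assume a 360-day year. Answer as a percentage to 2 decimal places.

7.58%

T = 45/360 years.
By CIP, F/S equals the ZAR-to-INR growth ratio: 0.300222/0.29772 = 1.0084039.
The INR side grows by 1 + 0.0085×45/360 = 1.0010625.
That pins the ZAR growth at 1.0094753.
r = (1.0094753 − 1)/(45/360) = 0.075802 → 7.58%.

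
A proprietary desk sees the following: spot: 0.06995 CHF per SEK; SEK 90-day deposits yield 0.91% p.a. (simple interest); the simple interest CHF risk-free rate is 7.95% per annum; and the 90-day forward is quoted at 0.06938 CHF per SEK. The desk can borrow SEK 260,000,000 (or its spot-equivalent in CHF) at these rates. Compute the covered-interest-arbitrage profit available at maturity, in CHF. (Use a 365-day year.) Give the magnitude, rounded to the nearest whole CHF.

T = 90/365 years.
Invest the SEK and cover forward: 260,000,000 × 1.0022438356 × 0.06938 = CHF 18,079,276.10.
Convert at spot and invest in CHF: 260,000,000 × 0.06995 × 1.0196027397 = CHF 18,543,515.03.
The quoted forward undervalues SEK, so borrow SEK, convert to CHF at spot, deposit the CHF at 7.95%, and buy SEK forward at 0.06938 to cover the loan.
The gap between the two covered legs is CHF 464,239.

CHF 464,239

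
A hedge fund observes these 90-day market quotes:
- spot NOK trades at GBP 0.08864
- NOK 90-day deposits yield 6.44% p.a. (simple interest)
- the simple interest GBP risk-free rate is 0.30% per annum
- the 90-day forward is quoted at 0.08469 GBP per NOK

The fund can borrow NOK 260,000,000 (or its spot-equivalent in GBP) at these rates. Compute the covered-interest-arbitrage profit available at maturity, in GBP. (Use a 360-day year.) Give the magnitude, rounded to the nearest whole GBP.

GBP 689,772

T = 90/360 years.
Keep in NOK, deliver into the forward: 260,000,000·1.016100·0.08469 = GBP 22,373,912.34.
Swap to GBP now, deposit: 260,000,000·0.08864·1.000750 = GBP 23,063,684.80.
The quoted forward undervalues NOK, so borrow NOK, convert to GBP at spot, deposit the GBP at 0.30%, and buy NOK forward at 0.08469 to cover the loan.
Profit = 23,063,684.80 − 22,373,912.34 = GBP 689,772.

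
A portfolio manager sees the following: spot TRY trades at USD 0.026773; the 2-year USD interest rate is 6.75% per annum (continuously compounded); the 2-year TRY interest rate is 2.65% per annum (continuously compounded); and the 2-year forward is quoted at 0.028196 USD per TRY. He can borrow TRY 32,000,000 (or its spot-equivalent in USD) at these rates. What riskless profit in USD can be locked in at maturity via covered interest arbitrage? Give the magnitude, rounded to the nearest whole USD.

USD 29,184

T = 2 years.
Keep in TRY, deliver into the forward: 32,000,000·1.05442965·0.028196 = USD 951,382.35.
Swap to USD now, deposit: 32,000,000·0.026773·1.14453678 = USD 980,565.86.
The quoted forward undervalues TRY, so borrow TRY, convert to USD at spot, deposit the USD at 6.75%, and buy TRY forward at 0.028196 to cover the loan.
Profit = 980,565.86 − 951,382.35 = USD 29,184.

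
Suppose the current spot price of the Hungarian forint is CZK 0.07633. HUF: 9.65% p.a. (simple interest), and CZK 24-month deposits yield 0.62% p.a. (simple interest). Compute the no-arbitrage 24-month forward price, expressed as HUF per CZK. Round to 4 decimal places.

T = 2 years.
CZK accumulates by 1 + 0.0062×2 = 1.012400.
Growth of 1 HUF over T: 1 + 0.0965×2 = 1.193000.
Forward (CZK per HUF) = 0.07633 × 1.012400 / 1.193000 = 0.064774930.
Invert for HUF per CZK: 1 / 0.064774930 = 15.4381.

15.4381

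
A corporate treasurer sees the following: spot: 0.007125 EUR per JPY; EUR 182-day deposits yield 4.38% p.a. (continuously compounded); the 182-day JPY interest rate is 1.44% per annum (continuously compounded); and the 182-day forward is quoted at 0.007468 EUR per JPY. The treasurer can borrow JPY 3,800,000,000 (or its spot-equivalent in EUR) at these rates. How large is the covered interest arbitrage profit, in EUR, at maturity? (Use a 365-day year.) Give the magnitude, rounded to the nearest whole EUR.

EUR 910,076

T = 182/365 years.
Route A — deposit JPY, sell forward: 3,800,000,000 × 1.0072061139 × 0.007468 = EUR 28,582,897.98.
Route B — convert at spot, deposit EUR: 3,800,000,000 × 0.007125 × 1.0220802385 = EUR 27,672,822.46.
The quoted forward overvalues JPY, so borrow EUR, buy JPY at spot, deposit the JPY at 1.44%, and sell the proceeds forward at 0.007468.
Arbitrage profit = |28,582,897.98 − 27,672,822.46| = EUR 910,076.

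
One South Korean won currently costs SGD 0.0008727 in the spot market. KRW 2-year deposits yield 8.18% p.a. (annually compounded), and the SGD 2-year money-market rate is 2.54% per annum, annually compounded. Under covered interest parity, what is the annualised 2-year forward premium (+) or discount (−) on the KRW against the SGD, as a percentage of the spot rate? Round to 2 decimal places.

-5.08%

T = 2 years.
CIP forward (SGD per KRW) = 0.0008727 × 1.0514452/1.1702912 = 0.0007840751.
(F − S)/S ÷ T = (0.0007840751 − 0.0008727)/0.0008727/2 = -0.050776 → -5.08%.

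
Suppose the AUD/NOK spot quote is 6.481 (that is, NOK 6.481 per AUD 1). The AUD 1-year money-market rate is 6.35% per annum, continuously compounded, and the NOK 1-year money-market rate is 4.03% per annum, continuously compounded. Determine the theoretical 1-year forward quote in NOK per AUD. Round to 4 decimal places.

T = 1 year.
NOK accumulates by e^(0.0403×1) = 1.0411231.
Growth of 1 AUD over T: e^(0.0635×1) = 1.0655595.
CIP: F = S · (grow NOK)/(grow AUD) = 6.481 × 1.0411231/1.0655595 = 6.332372 NOK per AUD.

6.3324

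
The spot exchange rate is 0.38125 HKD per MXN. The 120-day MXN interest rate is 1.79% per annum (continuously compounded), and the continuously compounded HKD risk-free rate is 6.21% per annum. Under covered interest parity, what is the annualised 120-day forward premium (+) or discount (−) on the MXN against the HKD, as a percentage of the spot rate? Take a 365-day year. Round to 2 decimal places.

+4.45%

T = 120/365 years.
CIP forward (HKD per MXN) = 0.38125 × 1.0206263/1.0059023 = 0.38683059.
(F − S)/S ÷ T = (0.38683059 − 0.38125)/0.38125/(120/365) = 0.044523 → 4.45%.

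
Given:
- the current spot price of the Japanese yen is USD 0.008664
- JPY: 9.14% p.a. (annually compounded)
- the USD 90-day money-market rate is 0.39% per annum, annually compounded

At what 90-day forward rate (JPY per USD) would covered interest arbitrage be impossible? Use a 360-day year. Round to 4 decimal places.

T = 90/360 years.
USD growth factor: (1 + 0.0039)^(90/360) = 1.000973577.
JPY growth factor: (1 + 0.0914)^(90/360) = 1.022106117.
CIP: F = S · (grow USD)/(grow JPY) = 0.008664 × 1.000973577/1.022106117 = 0.00848486760 USD per JPY.
Invert for JPY per USD: 1 / 0.00848486760 = 117.8569.

117.8569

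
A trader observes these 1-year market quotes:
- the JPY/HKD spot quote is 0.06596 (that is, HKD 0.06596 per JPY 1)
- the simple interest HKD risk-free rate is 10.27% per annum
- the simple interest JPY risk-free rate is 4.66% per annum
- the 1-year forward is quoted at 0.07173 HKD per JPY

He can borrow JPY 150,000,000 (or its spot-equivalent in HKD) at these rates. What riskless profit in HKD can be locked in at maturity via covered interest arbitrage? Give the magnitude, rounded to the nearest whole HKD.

T = 1 year.
Keep in JPY, deliver into the forward: 150,000,000·1.046600·0.07173 = HKD 11,260,892.70.
Swap to HKD now, deposit: 150,000,000·0.06596·1.102700 = HKD 10,910,113.80.
The quoted forward overvalues JPY, so borrow HKD, buy JPY at spot, deposit the JPY at 4.66%, and sell the proceeds forward at 0.07173.
The gap between the two covered legs is HKD 350,779.

HKD 350,779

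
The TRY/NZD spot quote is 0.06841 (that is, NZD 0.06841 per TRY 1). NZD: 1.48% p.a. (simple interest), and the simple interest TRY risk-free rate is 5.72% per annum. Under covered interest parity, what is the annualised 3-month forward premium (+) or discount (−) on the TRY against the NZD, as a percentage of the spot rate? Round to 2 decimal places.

T = 3/12 years.
F = S · g_NZD/g_TRY = 0.06841 × 1.003700/1.014300 = 0.06769508.
(F − S)/S ÷ T = (0.06769508 − 0.06841)/0.06841/(3/12) = -0.041802 → -4.18%.

-4.18%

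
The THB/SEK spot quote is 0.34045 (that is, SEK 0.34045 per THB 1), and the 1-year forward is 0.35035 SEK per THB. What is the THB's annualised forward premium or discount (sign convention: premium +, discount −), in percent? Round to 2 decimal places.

T = 1 year.
Period premium: (0.35035 − 0.34045)/0.34045 = 0.0290792.
Per annum: 0.0290792 / 1 = 0.029079 = 2.91%.

+2.91%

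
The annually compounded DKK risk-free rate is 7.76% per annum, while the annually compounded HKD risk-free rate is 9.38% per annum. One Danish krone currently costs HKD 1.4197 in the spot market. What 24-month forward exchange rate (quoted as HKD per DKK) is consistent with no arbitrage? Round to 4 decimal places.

1.4627

T = 2 years.
HKD growth factor: (1 + 0.0938)^2 = 1.1963984.
DKK growth factor: (1 + 0.0776)^2 = 1.1612218.
So F = 1.4197 × 1.1963984 / 1.1612218 = 1.462707 (HKD/DKK).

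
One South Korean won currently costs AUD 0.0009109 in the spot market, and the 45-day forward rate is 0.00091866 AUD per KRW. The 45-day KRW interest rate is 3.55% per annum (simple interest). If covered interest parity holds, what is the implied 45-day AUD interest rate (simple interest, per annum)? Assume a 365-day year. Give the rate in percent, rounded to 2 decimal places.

10.49%

T = 45/365 years.
CIP gives F = S · g_AUD/g_KRW, so g_AUD/g_KRW = 0.00091866/0.0009109 = 1.0085190.
The KRW side grows by 1 + 0.0355×45/365 = 1.0043767.
So the AUD growth factor = 1.012933.
(1.012933 − 1)/T = 0.104901, i.e. 10.49%.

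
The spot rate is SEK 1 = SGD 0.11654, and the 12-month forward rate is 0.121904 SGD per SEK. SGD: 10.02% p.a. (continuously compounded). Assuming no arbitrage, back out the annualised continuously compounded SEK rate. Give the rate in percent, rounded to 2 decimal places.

5.52%

T = 1 year.
CIP gives F = S · g_SGD/g_SEK, so g_SGD/g_SEK = 0.121904/0.11654 = 1.0460271.
The SGD side grows by e^(0.1002×1) = 1.105392.
That pins the SEK growth at 1.0567527.
Take logs: ln 1.0567527 / 1 = 0.055201, so 5.52%.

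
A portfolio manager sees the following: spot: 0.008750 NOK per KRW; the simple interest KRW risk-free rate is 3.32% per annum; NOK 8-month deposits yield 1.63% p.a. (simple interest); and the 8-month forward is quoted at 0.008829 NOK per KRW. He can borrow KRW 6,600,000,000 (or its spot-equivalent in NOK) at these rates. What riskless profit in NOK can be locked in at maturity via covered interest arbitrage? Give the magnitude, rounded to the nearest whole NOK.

T = 8/12 years.
Keep in KRW, deliver into the forward: 6,600,000,000·1.0221333333·0.008829 = NOK 59,561,140.32.
Swap to NOK now, deposit: 6,600,000,000·0.008750·1.0108666667 = NOK 58,377,550.00.
The quoted forward overvalues KRW, so borrow NOK, buy KRW at spot, deposit the KRW at 3.32%, and sell the proceeds forward at 0.008829.
Arbitrage profit = |59,561,140.32 − 58,377,550.00| = NOK 1,183,590.

NOK 1,183,590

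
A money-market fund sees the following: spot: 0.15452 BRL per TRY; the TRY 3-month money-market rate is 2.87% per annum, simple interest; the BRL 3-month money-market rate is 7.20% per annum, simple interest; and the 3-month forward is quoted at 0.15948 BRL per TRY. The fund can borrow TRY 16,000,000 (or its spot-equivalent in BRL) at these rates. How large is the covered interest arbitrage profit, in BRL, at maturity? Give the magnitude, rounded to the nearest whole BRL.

T = 3/12 years.
Invest the TRY and cover forward: 16,000,000 × 1.007175 × 0.15948 = BRL 2,569,988.30.
Convert at spot and invest in BRL: 16,000,000 × 0.15452 × 1.018000 = BRL 2,516,821.76.
The quoted forward overvalues TRY, so borrow BRL, buy TRY at spot, deposit the TRY at 2.87%, and sell the proceeds forward at 0.15948.
Arbitrage profit = |2,569,988.30 − 2,516,821.76| = BRL 53,167.

BRL 53,167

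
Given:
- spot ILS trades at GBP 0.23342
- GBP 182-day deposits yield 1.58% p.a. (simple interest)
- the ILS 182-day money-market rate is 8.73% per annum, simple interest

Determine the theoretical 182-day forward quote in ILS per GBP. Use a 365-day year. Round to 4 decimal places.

4.4357

T = 182/365 years.
GBP accumulates by 1 + 0.0158×182/365 = 1.0078784.
Growth of 1 ILS over T: 1 + 0.0873×182/365 = 1.0435304.
Forward (GBP per ILS) = 0.23342 × 1.0078784 / 1.0435304 = 0.2254453.
Quoted the other way: 1/0.2254453 = 4.4357 ILS per GBP.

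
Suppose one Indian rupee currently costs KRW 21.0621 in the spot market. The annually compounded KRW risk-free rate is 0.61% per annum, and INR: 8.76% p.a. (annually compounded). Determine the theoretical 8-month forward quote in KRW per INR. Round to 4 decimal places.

19.9963

T = 8/12 years.
Growth of 1 KRW over T: (1 + 0.0061)^(8/12) = 1.00406254.
INR growth factor: (1 + 0.0876)^(8/12) = 1.05757895.
So F = 21.0621 × 1.00406254 / 1.05757895 = 19.996300 (KRW/INR).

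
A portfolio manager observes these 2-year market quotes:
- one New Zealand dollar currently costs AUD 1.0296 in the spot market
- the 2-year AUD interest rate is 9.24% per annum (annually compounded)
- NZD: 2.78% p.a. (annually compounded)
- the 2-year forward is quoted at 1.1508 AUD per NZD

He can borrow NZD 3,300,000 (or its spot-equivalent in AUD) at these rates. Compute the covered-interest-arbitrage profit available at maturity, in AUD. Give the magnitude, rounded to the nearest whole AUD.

AUD 42,856

T = 2 years.
Keep in NZD, deliver into the forward: 3,300,000·1.05637284·1.1508 = AUD 4,011,723.75.
Swap to AUD now, deposit: 3,300,000·1.0296·1.19333776 = AUD 4,054,579.84.
The quoted forward undervalues NZD, so borrow NZD, convert to AUD at spot, deposit the AUD at 9.24%, and buy NZD forward at 1.1508 to cover the loan.
Profit = 4,054,579.84 − 4,011,723.75 = AUD 42,856.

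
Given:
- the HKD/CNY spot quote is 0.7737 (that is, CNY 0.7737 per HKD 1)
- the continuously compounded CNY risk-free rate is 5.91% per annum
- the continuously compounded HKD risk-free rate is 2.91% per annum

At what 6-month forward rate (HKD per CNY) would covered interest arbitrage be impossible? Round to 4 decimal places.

1.2732

T = 6/12 years.
Growth of 1 CNY over T: e^(0.0591×6/12) = 1.0299909.
Growth of 1 HKD over T: e^(0.0291×6/12) = 1.0146564.
CIP: F = S · (grow CNY)/(grow HKD) = 0.7737 × 1.0299909/1.0146564 = 0.7853929 CNY per HKD.
Quoted the other way: 1/0.7853929 = 1.2732 HKD per CNY.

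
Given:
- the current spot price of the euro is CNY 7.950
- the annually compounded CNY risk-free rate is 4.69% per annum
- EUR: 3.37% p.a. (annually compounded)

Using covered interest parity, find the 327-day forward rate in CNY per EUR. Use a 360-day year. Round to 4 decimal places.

8.0422

T = 327/360 years.
Growth of 1 CNY over T: (1 + 0.0469)^(327/360) = 1.0425108.
Growth of 1 EUR over T: (1 + 0.0337)^(327/360) = 1.0305641.
Forward (CNY per EUR) = 7.95 × 1.0425108 / 1.0305641 = 8.042159.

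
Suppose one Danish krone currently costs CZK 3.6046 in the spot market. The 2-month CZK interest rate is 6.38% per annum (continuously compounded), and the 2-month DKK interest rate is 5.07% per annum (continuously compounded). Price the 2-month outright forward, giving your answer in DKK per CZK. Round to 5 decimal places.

0.27682

T = 2/12 years.
Growth of 1 CZK over T: e^(0.0638×2/12) = 1.0106901.
Growth of 1 DKK over T: e^(0.0507×2/12) = 1.0084858.
So F = 3.6046 × 1.0106901 / 1.0084858 = 3.612479 (CZK/DKK).
Invert for DKK per CZK: 1 / 3.612479 = 0.27682.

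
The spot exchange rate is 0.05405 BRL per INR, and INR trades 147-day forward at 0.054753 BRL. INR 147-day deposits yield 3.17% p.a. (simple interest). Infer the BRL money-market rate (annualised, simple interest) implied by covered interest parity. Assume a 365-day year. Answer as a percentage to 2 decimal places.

T = 147/365 years.
CIP gives F = S · g_BRL/g_INR, so g_BRL/g_INR = 0.054753/0.05405 = 1.0130065.
INR growth factor: 1 + 0.0317×147/365 = 1.0127668.
Hence g_BRL = 1.0259394.
(1.0259394 − 1)/T = 0.064407, i.e. 6.44%.

6.44%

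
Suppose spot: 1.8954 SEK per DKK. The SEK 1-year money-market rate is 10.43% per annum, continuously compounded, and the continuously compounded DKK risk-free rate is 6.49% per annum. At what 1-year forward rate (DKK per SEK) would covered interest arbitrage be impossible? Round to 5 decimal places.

0.50721

T = 1 year.
Growth of 1 SEK over T: e^(0.1043×1) = 1.1099334.
Growth of 1 DKK over T: e^(0.0649×1) = 1.0670523.
Forward (SEK per DKK) = 1.8954 × 1.1099334 / 1.0670523 = 1.971569.
Quoted the other way: 1/1.971569 = 0.50721 DKK per SEK.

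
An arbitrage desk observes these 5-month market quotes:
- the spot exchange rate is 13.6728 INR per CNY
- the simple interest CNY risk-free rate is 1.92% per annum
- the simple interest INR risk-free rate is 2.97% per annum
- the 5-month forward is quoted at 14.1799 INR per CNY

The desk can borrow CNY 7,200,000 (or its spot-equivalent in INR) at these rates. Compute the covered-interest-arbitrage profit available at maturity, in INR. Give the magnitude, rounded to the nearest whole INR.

INR 3,249,636

T = 5/12 years.
Invest the CNY and cover forward: 7,200,000 × 1.008000 × 14.1799 = INR 102,912,042.24.
Convert at spot and invest in INR: 7,200,000 × 13.6728 × 1.012375 = INR 99,662,406.48.
The quoted forward overvalues CNY, so borrow INR, buy CNY at spot, deposit the CNY at 1.92%, and sell the proceeds forward at 14.1799.
Arbitrage profit = |102,912,042.24 − 99,662,406.48| = INR 3,249,636.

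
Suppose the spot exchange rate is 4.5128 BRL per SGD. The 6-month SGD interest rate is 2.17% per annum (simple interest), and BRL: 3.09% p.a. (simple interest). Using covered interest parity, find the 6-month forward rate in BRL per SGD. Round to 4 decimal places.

4.5333

T = 6/12 years.
Growth of 1 BRL over T: 1 + 0.0309×6/12 = 1.015450.
SGD growth factor: 1 + 0.0217×6/12 = 1.010850.
CIP: F = S · (grow BRL)/(grow SGD) = 4.5128 × 1.015450/1.010850 = 4.533336 BRL per SGD.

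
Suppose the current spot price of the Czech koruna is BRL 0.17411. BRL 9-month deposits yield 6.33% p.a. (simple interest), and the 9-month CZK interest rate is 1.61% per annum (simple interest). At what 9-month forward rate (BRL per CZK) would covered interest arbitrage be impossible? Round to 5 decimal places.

0.18020

T = 9/12 years.
BRL accumulates by 1 + 0.0633×9/12 = 1.047475.
CZK growth factor: 1 + 0.0161×9/12 = 1.012075.
So F = 0.17411 × 1.047475 / 1.012075 = 0.1802000 (BRL/CZK).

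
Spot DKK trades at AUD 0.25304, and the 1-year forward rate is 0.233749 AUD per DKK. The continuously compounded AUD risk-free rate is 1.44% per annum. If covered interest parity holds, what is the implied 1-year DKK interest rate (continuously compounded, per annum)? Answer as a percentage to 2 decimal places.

T = 1 year.
CIP gives F = S · g_AUD/g_DKK, so g_AUD/g_DKK = 0.233749/0.25304 = 0.9237630.
The AUD side grows by e^(0.0144×1) = 1.0145042.
That pins the DKK growth at 1.098230.
r = ln(1.098230)/1 = 0.093700 → 9.37%.

9.37%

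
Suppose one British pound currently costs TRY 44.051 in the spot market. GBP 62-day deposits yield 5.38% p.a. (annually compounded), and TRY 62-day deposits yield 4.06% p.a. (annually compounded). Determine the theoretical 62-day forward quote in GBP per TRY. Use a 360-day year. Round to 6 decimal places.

0.022750

T = 62/360 years.
TRY accumulates by (1 + 0.0406)^(62/360) = 1.0068776.
GBP growth factor: (1 + 0.0538)^(62/360) = 1.0090658.
CIP: F = S · (grow TRY)/(grow GBP) = 44.051 × 1.0068776/1.0090658 = 43.95547 TRY per GBP.
Quoted the other way: 1/43.95547 = 0.022750 GBP per TRY.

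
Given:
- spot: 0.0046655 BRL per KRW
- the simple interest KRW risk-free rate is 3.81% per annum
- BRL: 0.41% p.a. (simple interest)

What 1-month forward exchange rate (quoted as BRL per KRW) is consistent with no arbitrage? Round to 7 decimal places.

T = 1/12 years.
Growth of 1 BRL over T: 1 + 0.0041×1/12 = 1.0003417.
KRW accumulates by 1 + 0.0381×1/12 = 1.003175.
So F = 0.0046655 × 1.0003417 / 1.003175 = 0.004652323 (BRL/KRW).

0.0046523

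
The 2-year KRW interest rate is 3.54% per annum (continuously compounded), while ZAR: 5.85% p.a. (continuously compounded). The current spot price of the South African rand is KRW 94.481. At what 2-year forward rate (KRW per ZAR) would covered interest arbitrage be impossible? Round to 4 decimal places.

90.2153

T = 2 years.
KRW growth factor: e^(0.0354×2) = 1.07336653.
ZAR growth factor: e^(0.0585×2) = 1.12411943.
CIP: F = S · (grow KRW)/(grow ZAR) = 94.481 × 1.07336653/1.12411943 = 90.215275 KRW per ZAR.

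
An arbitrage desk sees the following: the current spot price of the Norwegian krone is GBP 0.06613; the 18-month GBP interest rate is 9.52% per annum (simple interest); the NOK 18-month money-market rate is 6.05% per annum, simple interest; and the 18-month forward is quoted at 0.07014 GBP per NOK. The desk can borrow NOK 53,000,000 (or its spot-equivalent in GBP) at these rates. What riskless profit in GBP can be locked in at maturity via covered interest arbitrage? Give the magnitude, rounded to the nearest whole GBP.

GBP 49,388

T = 18/12 years.
Invest the NOK and cover forward: 53,000,000 × 1.090750 × 0.07014 = GBP 4,054,775.87.
Convert at spot and invest in GBP: 53,000,000 × 0.06613 × 1.142800 = GBP 4,005,388.29.
The quoted forward overvalues NOK, so borrow GBP, buy NOK at spot, deposit the NOK at 6.05%, and sell the proceeds forward at 0.07014.
Profit = 4,054,775.87 − 4,005,388.29 = GBP 49,388.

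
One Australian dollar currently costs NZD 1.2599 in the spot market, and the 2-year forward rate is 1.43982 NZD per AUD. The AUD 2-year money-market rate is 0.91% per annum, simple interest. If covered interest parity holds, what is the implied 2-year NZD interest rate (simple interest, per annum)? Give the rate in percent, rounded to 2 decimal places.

8.18%

T = 2 years.
By CIP, F/S equals the NZD-to-AUD growth ratio: 1.43982/1.2599 = 1.1428050.
AUD growth factor: 1 + 0.0091×2 = 1.018200.
Hence g_NZD = 1.1636041.
r = (1.1636041 − 1)/2 = 0.081802 → 8.18%.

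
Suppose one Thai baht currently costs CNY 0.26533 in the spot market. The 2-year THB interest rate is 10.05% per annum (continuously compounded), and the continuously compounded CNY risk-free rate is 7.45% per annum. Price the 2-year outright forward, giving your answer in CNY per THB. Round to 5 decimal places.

T = 2 years.
CNY growth factor: e^(0.0745×2) = 1.160673.
THB growth factor: e^(0.1005×2) = 1.2226248.
So F = 0.26533 × 1.160673 / 1.2226248 = 0.2518854 (CNY/THB).

0.25189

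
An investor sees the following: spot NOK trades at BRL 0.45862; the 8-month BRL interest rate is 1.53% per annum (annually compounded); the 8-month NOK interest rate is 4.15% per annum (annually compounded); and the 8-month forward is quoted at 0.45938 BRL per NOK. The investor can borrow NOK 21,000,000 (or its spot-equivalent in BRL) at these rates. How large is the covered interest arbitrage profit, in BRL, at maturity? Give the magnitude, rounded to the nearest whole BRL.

T = 8/12 years.
Route A — deposit NOK, sell forward: 21,000,000 × 1.027478752 × 0.45938 = BRL 9,912,066.97.
Route B — convert at spot, deposit BRL: 21,000,000 × 0.45862 × 1.010174165 = BRL 9,729,007.59.
The quoted forward overvalues NOK, so borrow BRL, buy NOK at spot, deposit the NOK at 4.15%, and sell the proceeds forward at 0.45938.
The gap between the two covered legs is BRL 183,059.

BRL 183,059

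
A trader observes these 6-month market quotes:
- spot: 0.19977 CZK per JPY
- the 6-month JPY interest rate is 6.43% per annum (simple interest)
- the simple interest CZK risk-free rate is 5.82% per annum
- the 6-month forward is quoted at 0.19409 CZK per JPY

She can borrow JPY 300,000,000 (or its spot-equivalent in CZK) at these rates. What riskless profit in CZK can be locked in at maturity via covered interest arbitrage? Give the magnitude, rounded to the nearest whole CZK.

CZK 1,575,994

T = 6/12 years.
Invest the JPY and cover forward: 300,000,000 × 1.032150 × 0.19409 = CZK 60,098,998.05.
Convert at spot and invest in CZK: 300,000,000 × 0.19977 × 1.029100 = CZK 61,674,992.10.
The quoted forward undervalues JPY, so borrow JPY, convert to CZK at spot, deposit the CZK at 5.82%, and buy JPY forward at 0.19409 to cover the loan.
Arbitrage profit = |60,098,998.05 − 61,674,992.10| = CZK 1,575,994.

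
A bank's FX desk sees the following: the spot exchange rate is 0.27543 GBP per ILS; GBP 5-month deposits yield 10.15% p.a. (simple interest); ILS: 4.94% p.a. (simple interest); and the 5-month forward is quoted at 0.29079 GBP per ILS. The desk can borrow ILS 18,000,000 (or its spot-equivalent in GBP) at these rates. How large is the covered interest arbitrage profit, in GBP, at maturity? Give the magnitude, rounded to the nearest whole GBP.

T = 5/12 years.
Route A — deposit ILS, sell forward: 18,000,000 × 1.020583333 × 0.29079 = GBP 5,341,957.69.
Route B — convert at spot, deposit GBP: 18,000,000 × 0.27543 × 1.042291667 = GBP 5,167,411.09.
The quoted forward overvalues ILS, so borrow GBP, buy ILS at spot, deposit the ILS at 4.94%, and sell the proceeds forward at 0.29079.
The gap between the two covered legs is GBP 174,547.

GBP 174,547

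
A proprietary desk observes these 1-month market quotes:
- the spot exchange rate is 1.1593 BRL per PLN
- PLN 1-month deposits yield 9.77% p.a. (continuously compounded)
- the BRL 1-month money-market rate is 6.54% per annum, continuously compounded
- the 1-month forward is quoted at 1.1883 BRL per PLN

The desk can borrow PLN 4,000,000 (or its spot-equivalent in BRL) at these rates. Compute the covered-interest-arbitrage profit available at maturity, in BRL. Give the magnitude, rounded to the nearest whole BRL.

BRL 129,515

T = 1/12 years.
Keep in PLN, deliver into the forward: 4,000,000·1.0081749·1.1883 = BRL 4,792,056.93.
Swap to BRL now, deposit: 4,000,000·1.1593·1.005464878 = BRL 4,662,541.73.
The quoted forward overvalues PLN, so borrow BRL, buy PLN at spot, deposit the PLN at 9.77%, and sell the proceeds forward at 1.1883.
Profit = 4,792,056.93 − 4,662,541.73 = BRL 129,515.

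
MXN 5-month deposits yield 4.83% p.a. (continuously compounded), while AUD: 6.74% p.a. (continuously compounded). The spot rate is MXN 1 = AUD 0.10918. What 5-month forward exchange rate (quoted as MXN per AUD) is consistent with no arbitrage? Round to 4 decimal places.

T = 5/12 years.
AUD accumulates by e^(0.0674×5/12) = 1.0284814.
MXN growth factor: e^(0.0483×5/12) = 1.0203289.
Forward (AUD per MXN) = 0.10918 × 1.0284814 / 1.0203289 = 0.1100524.
Invert for MXN per AUD: 1 / 0.1100524 = 9.0866.

9.0866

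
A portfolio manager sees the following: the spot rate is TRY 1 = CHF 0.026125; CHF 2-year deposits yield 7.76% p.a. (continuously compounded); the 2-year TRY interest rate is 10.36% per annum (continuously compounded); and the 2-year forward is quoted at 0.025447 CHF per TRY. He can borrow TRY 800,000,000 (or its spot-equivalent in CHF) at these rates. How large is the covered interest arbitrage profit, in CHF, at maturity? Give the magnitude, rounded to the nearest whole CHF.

T = 2 years.
Invest the TRY and cover forward: 800,000,000 × 1.2302285929 × 0.025447 = CHF 25,044,501.60.
Convert at spot and invest in CHF: 800,000,000 × 0.026125 × 1.1678915161 = CHF 24,408,932.69.
The quoted forward overvalues TRY, so borrow CHF, buy TRY at spot, deposit the TRY at 10.36%, and sell the proceeds forward at 0.025447.
Arbitrage profit = |25,044,501.60 − 24,408,932.69| = CHF 635,569.

CHF 635,569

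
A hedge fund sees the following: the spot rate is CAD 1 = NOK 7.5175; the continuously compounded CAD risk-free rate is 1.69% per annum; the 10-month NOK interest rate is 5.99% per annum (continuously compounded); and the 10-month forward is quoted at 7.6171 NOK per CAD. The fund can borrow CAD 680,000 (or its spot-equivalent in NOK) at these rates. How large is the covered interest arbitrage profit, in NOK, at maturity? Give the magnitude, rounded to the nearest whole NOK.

NOK 120,454

T = 10/12 years.
Route A — deposit CAD, sell forward: 680,000 × 1.014182971 × 7.6171 = NOK 5,253,090.51.
Route B — convert at spot, deposit NOK: 680,000 × 7.5175 × 1.051183494 = NOK 5,373,544.90.
The quoted forward undervalues CAD, so borrow CAD, convert to NOK at spot, deposit the NOK at 5.99%, and buy CAD forward at 7.6171 to cover the loan.
The gap between the two covered legs is NOK 120,454.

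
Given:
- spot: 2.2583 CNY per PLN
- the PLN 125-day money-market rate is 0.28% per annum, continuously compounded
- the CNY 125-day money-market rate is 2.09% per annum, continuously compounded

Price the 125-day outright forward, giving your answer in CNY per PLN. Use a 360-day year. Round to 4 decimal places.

2.2725

T = 125/360 years.
CNY accumulates by e^(0.0209×125/360) = 1.0072833.
Growth of 1 PLN over T: e^(0.0028×125/360) = 1.0009727.
So F = 2.2583 × 1.0072833 / 1.0009727 = 2.272537 (CNY/PLN).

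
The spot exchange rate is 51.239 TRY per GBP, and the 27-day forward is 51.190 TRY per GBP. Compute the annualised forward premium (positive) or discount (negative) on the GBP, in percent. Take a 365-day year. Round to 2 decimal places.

T = 27/365 years.
Period premium: (51.190 − 51.239)/51.239 = -0.0009563.
×(1/T) gives -1.29% p.a.

-1.29%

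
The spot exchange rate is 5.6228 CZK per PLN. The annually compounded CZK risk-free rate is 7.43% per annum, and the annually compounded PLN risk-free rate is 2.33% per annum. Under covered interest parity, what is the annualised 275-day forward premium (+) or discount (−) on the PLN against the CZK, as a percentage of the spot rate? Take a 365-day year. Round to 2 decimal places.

T = 275/365 years.
No-arbitrage forward: 5.6228 × 1.0554819 / 1.0175048 = 5.8326640 CZK/PLN.
(F − S)/S ÷ T = (5.8326640 − 5.6228)/5.6228/(275/365) = 0.049539 → 4.95%.

+4.95%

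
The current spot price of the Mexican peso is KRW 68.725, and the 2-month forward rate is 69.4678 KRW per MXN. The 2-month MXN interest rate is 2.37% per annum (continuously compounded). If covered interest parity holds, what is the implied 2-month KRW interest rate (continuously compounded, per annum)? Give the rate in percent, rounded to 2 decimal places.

T = 2/12 years.
CIP gives F = S · g_KRW/g_MXN, so g_KRW/g_MXN = 69.4678/68.725 = 1.0108083.
The MXN side grows by e^(0.0237×2/12) = 1.0039578.
Hence g_KRW = 1.0148089.
r = ln(1.0148089)/(2/12) = 0.088202 → 8.82%.

8.82%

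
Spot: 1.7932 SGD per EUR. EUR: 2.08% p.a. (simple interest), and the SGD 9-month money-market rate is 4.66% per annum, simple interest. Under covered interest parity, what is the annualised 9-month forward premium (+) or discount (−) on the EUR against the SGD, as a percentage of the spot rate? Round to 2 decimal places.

T = 9/12 years.
CIP forward (SGD per EUR) = 1.7932 × 1.034950/1.015600 = 1.8273654.
(F − S)/S ÷ T = (1.8273654 − 1.7932)/1.7932/(9/12) = 0.025404 → 2.54%.

+2.54%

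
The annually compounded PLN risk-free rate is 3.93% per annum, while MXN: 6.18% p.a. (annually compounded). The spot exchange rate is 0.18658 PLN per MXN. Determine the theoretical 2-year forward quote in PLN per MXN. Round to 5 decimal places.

0.17876

T = 2 years.
PLN accumulates by (1 + 0.0393)^2 = 1.0801445.
MXN growth factor: (1 + 0.0618)^2 = 1.1274192.
CIP: F = S · (grow PLN)/(grow MXN) = 0.18658 × 1.0801445/1.1274192 = 0.1787564 PLN per MXN.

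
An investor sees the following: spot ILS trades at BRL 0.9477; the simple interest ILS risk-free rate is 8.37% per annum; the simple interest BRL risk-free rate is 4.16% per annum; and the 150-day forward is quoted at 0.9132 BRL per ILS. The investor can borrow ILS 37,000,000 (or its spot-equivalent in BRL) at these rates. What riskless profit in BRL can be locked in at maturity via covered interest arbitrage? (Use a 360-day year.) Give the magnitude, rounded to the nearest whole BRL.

T = 150/360 years.
Route A — deposit ILS, sell forward: 37,000,000 × 1.034875 × 0.9132 = BRL 34,966,770.45.
Route B — convert at spot, deposit BRL: 37,000,000 × 0.9477 × 1.0173333333 = BRL 35,672,691.60.
The quoted forward undervalues ILS, so borrow ILS, convert to BRL at spot, deposit the BRL at 4.16%, and buy ILS forward at 0.9132 to cover the loan.
Profit = 35,672,691.60 − 34,966,770.45 = BRL 705,921.

BRL 705,921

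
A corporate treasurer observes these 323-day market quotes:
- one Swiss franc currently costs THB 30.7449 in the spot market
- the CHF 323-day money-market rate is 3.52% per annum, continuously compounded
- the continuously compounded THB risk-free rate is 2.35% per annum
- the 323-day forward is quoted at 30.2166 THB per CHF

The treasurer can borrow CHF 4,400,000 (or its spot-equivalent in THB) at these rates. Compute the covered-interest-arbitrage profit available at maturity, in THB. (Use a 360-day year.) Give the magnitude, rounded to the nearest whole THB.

THB 941,130

T = 323/360 years.
Keep in CHF, deliver into the forward: 4,400,000·1.03208623253·30.2166 = THB 137,219,002.16.
Swap to THB now, deposit: 4,400,000·30.7449·1.0213085755 = THB 138,160,132.10.
The quoted forward undervalues CHF, so borrow CHF, convert to THB at spot, deposit the THB at 2.35%, and buy CHF forward at 30.2166 to cover the loan.
Arbitrage profit = |137,219,002.16 − 138,160,132.10| = THB 941,130.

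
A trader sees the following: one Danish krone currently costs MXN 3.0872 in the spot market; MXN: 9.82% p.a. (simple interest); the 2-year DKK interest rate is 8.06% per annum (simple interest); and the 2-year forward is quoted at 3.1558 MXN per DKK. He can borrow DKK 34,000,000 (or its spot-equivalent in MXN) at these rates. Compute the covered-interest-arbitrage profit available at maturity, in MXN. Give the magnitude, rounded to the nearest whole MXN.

T = 2 years.
Keep in DKK, deliver into the forward: 34,000,000·1.161200·3.1558 = MXN 124,593,508.64.
Swap to MXN now, deposit: 34,000,000·3.0872·1.196400 = MXN 125,579,886.72.
The quoted forward undervalues DKK, so borrow DKK, convert to MXN at spot, deposit the MXN at 9.82%, and buy DKK forward at 3.1558 to cover the loan.
Profit = 125,579,886.72 − 124,593,508.64 = MXN 986,378.

MXN 986,378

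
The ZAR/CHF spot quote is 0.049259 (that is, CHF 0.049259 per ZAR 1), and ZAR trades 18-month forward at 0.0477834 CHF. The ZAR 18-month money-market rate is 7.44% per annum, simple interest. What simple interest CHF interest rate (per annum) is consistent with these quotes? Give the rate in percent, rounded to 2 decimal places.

5.22%

T = 18/12 years.
F/S = 0.0477834/0.049259 = 0.9700441 = (growth of CHF) / (growth of ZAR).
The ZAR side grows by 1 + 0.0744×18/12 = 1.111600.
Hence g_CHF = 1.078301.
(1.078301 − 1)/T = 0.052201, i.e. 5.22%.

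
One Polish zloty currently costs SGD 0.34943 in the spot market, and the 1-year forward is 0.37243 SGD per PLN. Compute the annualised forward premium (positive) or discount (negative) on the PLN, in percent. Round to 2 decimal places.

T = 1 year.
(F − S)/S = (0.37243 − 0.34943)/0.34943 = 0.0658215.
Annualise by dividing by T: 0.0658215 / 1 = 0.065822 → 6.58%.

+6.58%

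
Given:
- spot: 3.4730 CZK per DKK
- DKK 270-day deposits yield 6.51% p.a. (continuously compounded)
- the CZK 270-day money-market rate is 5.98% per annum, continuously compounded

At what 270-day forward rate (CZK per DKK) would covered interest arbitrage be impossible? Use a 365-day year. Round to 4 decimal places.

T = 270/365 years.
Growth of 1 CZK over T: e^(0.0598×270/365) = 1.0452286.
DKK growth factor: e^(0.0651×270/365) = 1.0493345.
So F = 3.473 × 1.0452286 / 1.0493345 = 3.459411 (CZK/DKK).

3.4594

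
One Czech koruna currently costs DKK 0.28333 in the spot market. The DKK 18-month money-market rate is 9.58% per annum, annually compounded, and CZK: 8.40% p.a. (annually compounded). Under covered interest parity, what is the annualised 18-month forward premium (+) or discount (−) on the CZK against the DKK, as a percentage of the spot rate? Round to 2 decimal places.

T = 18/12 years.
No-arbitrage forward: 0.28333 × 1.1470885 / 1.1286101 = 0.28796888 DKK/CZK.
(F − S)/S ÷ T = (0.28796888 − 0.28333)/0.28333/(18/12) = 0.010915 → 1.09%.

+1.09%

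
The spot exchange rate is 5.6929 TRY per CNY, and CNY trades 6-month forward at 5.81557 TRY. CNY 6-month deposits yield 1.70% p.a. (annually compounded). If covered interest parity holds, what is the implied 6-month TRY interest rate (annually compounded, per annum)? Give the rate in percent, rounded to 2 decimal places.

6.13%

T = 6/12 years.
By CIP, F/S equals the TRY-to-CNY growth ratio: 5.81557/5.6929 = 1.0215479.
The CNY side grows by (1 + 0.0170)^(6/12) = 1.0084642.
That pins the TRY growth at 1.0301945.
Annualise: 1.0301945^(12/6) − 1 = 0.061301 = 6.13%.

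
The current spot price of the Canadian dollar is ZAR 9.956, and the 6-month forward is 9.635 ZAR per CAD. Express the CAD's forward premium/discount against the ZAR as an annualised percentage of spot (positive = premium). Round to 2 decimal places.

T = 6/12 years.
CAD trades forward at -3.22419% vs spot over the period.
×(1/T) gives -6.45% p.a.

-6.45%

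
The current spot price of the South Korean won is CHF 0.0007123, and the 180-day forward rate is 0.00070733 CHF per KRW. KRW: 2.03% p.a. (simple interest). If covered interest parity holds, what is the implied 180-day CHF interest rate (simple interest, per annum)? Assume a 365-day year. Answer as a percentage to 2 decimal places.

T = 180/365 years.
F/S = 0.00070733/0.0007123 = 0.9930226 = (growth of CHF) / (growth of KRW).
The KRW side grows by 1 + 0.0203×180/365 = 1.010011.
So the CHF growth factor = 1.0029637.
r = (1.0029637 − 1)/(180/365) = 0.006010 → 0.60%.

0.60%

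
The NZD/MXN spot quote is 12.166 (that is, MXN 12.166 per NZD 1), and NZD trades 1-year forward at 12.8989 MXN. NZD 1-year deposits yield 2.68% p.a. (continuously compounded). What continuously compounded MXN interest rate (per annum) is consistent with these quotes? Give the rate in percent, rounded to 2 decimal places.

T = 1 year.
By CIP, F/S equals the MXN-to-NZD growth ratio: 12.8989/12.166 = 1.0602417.
NZD growth factor: e^(0.0268×1) = 1.0271623.
That pins the MXN growth at 1.0890403.
Take logs: ln 1.0890403 / 1 = 0.085297, so 8.53%.

8.53%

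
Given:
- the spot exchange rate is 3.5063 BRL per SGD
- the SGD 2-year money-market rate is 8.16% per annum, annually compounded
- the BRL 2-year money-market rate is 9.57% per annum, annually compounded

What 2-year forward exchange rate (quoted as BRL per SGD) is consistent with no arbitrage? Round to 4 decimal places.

T = 2 years.
BRL growth factor: (1 + 0.0957)^2 = 1.2005585.
Growth of 1 SGD over T: (1 + 0.0816)^2 = 1.1698586.
So F = 3.5063 × 1.2005585 / 1.1698586 = 3.598314 (BRL/SGD).

3.5983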